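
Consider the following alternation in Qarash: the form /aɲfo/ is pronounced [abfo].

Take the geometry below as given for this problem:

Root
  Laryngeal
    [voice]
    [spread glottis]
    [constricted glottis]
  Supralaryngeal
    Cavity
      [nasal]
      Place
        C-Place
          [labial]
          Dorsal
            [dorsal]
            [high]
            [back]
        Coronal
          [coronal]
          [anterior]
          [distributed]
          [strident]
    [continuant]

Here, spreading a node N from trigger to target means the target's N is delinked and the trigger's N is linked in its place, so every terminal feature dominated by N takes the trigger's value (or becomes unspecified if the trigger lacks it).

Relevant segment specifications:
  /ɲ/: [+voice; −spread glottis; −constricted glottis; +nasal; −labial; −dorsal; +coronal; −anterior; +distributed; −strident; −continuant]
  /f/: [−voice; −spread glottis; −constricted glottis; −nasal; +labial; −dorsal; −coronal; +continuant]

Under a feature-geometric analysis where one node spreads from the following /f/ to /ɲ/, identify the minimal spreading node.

/ɲ/ and [b] differ in [nasal], [labial], [coronal], [anterior], [distributed], [strident]; every other specified feature is identical.
The smallest constituent containing every changed terminal is Cavity — each of its daughters lacks at least one of the affected features.
Spreading Cavity from /f/ overwrites each of those terminals with /f/'s values, yielding exactly [b].
Since [continuant] is preserved even though /f/ disagrees there, no node above Cavity spread.

Cavity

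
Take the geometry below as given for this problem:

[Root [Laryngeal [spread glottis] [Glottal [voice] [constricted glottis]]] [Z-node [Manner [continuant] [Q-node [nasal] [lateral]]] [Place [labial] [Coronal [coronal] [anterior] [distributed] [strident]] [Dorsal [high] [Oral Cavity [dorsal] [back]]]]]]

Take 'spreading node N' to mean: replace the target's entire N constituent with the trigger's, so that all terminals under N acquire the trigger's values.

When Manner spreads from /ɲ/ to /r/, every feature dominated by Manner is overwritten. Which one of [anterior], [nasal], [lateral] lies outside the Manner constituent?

[anterior]

The terminals dominated by Manner are [continuant], [nasal], [lateral].
Of the listed options, [lateral], [nasal] are among these and would be overwritten by spreading Manner.
[anterior] attaches under Coronal, not under Manner, so /r/ retains its own value for [anterior].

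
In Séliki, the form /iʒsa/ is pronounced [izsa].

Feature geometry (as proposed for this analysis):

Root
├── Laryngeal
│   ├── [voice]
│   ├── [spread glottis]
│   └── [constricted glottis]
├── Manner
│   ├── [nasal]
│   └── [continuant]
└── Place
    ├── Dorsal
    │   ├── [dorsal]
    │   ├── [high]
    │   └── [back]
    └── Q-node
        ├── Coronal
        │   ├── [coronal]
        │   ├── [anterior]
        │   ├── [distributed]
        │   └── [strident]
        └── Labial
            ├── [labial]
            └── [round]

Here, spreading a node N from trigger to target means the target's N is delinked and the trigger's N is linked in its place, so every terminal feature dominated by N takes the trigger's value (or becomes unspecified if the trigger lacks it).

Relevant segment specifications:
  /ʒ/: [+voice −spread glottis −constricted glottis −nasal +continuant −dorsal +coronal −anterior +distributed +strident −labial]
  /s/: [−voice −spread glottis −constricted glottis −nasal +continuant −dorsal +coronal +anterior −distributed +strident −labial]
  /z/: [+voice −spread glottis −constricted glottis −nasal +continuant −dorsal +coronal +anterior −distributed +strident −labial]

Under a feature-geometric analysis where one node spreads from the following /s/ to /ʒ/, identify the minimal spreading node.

Feature comparison: [anterior], [distributed] differ between /ʒ/ and [z]; the remaining terminals match.
Tracing each changed feature up the tree, the paths first meet at Coronal; any lower node misses at least one of them.
Delinking /ʒ/'s Coronal and associating /s/'s Coronal gives precisely the feature bundle of [z].
[voice], a feature on which the two segments disagree outside Coronal, is unchanged — nothing dominating it spread, and Coronal is the minimal sufficient constituent.

Coronal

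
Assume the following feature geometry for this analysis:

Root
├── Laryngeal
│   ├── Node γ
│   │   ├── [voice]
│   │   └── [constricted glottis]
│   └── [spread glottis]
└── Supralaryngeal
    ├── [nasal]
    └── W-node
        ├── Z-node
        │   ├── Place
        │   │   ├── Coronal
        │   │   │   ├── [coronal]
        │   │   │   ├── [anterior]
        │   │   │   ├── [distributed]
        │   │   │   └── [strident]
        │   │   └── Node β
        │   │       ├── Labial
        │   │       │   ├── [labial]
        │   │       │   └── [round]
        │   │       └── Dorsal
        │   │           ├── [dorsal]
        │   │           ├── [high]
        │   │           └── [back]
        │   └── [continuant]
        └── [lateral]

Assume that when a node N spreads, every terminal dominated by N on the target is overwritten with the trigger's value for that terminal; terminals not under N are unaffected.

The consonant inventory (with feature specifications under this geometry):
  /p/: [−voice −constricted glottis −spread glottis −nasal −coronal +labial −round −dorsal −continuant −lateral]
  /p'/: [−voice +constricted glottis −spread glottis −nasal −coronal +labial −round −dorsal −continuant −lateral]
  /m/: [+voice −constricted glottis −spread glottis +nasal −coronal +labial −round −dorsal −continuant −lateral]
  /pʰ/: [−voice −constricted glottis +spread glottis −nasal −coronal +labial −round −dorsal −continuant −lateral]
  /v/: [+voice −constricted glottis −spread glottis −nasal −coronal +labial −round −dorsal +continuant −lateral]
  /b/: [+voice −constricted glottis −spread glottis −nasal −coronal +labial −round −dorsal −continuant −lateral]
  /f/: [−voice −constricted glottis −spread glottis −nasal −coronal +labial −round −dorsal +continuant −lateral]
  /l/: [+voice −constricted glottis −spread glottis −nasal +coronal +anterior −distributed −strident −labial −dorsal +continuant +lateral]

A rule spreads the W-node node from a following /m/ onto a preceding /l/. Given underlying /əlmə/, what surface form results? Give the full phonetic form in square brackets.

W-node immediately or transitively dominates [coronal], [anterior], [distributed], [strident], [labial], [round], [dorsal], [high], [back], [continuant], [lateral].
Spreading W-node from /m/ onto /l/ replaces those values with /m/'s: [−coronal], [+labial], [−round], [−dorsal], [−continuant], [−lateral]. Features outside W-node ([voice], [constricted glottis], [spread glottis], …) stay as in /l/.
The resulting bundle matches /b/ in the inventory; substituting it for /l/ gives [əbmə].

[əbmə]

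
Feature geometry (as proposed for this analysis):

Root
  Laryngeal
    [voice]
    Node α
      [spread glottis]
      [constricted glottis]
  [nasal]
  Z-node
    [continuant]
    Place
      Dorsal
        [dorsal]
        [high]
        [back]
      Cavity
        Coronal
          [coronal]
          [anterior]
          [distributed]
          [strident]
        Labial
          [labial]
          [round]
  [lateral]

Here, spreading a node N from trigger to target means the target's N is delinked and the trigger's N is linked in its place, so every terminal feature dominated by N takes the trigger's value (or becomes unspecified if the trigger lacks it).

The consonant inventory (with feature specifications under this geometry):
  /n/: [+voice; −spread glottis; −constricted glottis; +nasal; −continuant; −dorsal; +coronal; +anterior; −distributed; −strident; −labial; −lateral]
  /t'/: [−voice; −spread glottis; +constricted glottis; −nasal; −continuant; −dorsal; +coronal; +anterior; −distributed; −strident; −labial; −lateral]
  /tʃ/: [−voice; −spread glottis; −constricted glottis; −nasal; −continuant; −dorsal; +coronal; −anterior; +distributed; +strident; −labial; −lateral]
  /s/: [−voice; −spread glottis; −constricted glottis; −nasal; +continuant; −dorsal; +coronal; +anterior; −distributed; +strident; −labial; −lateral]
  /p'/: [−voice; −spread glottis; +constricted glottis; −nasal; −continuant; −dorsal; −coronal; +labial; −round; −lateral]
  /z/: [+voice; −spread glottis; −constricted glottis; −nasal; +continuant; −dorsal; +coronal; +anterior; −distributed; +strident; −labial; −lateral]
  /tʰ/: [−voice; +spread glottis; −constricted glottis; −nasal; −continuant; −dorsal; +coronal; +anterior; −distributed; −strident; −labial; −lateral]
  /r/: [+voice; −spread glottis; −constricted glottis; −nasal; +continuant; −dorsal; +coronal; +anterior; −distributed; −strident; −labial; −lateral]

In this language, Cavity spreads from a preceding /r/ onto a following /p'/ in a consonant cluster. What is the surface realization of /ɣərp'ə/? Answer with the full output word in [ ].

Terminals under Cavity in this geometry: [coronal], [anterior], [distributed], [strident], [labial], [round].
Spreading Cavity from /r/ onto /p'/ replaces those values with /r/'s: [+coronal], [+anterior], [−distributed], [−strident], [−labial]. Features outside Cavity ([voice], [spread glottis], [constricted glottis], …) stay as in /p'/.
Among the inventory, only /t'/ has exactly this specification, giving the surface form [ɣərt'ə].

[ɣərt'ə]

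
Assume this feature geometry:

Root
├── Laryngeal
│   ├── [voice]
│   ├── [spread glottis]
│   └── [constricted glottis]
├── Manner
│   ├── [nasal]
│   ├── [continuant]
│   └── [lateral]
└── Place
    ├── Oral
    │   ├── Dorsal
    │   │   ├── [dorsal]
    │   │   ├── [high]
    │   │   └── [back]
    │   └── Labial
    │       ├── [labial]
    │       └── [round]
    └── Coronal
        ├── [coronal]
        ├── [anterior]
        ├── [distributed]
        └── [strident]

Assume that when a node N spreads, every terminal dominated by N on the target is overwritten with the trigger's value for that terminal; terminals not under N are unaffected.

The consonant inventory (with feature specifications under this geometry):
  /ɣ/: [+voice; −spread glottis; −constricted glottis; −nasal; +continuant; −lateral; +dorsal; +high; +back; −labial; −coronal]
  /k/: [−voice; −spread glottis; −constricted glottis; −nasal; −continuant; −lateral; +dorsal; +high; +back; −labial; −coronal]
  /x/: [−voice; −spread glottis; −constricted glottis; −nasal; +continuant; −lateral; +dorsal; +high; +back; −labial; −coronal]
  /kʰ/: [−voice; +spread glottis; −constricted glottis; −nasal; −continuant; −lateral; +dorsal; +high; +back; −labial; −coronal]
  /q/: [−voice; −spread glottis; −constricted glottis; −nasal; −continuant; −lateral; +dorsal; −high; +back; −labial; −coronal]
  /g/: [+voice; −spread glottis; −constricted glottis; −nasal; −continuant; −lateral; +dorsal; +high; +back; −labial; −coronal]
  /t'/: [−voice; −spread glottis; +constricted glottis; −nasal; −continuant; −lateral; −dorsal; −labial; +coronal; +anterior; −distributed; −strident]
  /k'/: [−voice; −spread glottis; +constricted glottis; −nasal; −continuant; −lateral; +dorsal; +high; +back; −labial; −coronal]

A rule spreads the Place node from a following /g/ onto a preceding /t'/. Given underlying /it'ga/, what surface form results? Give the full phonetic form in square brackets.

Terminals under Place in this geometry: [dorsal], [high], [back], [labial], [round], [coronal], [anterior], [distributed], [strident].
Spreading Place from /g/ onto /t'/ replaces those values with /g/'s: [+dorsal], [+high], [+back], [−labial], [−coronal]. Features outside Place ([voice], [spread glottis], [constricted glottis], …) stay as in /t'/.
Among the inventory, only /k'/ has exactly this specification, giving the surface form [ik'ga].

[ik'ga]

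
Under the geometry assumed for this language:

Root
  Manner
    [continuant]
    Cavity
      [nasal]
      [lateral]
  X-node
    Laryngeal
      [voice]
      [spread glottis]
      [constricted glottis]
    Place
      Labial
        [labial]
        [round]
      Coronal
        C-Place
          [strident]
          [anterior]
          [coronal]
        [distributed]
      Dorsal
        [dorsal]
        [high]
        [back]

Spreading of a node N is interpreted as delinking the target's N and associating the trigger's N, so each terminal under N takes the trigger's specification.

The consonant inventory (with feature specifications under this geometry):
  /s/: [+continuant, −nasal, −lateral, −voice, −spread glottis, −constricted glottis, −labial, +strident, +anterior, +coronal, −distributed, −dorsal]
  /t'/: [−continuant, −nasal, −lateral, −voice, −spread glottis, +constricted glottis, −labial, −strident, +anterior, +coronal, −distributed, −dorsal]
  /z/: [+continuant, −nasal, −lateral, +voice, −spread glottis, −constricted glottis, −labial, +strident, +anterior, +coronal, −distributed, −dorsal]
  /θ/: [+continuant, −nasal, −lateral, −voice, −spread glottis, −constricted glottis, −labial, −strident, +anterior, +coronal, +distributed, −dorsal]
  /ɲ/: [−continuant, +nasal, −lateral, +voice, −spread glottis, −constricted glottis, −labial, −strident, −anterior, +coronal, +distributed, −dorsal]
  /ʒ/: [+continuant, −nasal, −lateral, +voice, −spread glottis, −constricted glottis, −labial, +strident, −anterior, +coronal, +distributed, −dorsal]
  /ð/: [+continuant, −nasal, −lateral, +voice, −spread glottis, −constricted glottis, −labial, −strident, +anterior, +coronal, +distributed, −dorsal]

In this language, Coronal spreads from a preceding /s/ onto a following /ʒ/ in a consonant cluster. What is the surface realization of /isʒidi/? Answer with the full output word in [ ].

Terminals under Coronal in this geometry: [strident], [anterior], [coronal], [distributed].
The target acquires /s/'s values for everything under Coronal — [+strident], [+anterior], [+coronal], [−distributed] — while keeping its own [continuant], [nasal], [lateral], ….
This feature bundle is that of [z], so /isʒidi/ surfaces as [iszidi].

[iszidi]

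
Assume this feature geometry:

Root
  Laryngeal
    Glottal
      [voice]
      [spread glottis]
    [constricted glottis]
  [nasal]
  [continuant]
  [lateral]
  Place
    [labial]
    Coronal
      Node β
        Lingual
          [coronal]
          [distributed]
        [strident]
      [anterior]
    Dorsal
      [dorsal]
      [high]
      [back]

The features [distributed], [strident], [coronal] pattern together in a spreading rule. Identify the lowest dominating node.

[distributed]: Root ▹ Place ▹ Coronal ▹ Node β ▹ Lingual ▹ [distributed].
[strident]: Root ▹ Place ▹ Coronal ▹ Node β ▹ [strident].
[coronal]: Root ▹ Place ▹ Coronal ▹ Node β ▹ Lingual ▹ [coronal].
These paths first converge at Node β; no daughter of Node β dominates all 3 features, so Node β is the minimal constituent.

Node β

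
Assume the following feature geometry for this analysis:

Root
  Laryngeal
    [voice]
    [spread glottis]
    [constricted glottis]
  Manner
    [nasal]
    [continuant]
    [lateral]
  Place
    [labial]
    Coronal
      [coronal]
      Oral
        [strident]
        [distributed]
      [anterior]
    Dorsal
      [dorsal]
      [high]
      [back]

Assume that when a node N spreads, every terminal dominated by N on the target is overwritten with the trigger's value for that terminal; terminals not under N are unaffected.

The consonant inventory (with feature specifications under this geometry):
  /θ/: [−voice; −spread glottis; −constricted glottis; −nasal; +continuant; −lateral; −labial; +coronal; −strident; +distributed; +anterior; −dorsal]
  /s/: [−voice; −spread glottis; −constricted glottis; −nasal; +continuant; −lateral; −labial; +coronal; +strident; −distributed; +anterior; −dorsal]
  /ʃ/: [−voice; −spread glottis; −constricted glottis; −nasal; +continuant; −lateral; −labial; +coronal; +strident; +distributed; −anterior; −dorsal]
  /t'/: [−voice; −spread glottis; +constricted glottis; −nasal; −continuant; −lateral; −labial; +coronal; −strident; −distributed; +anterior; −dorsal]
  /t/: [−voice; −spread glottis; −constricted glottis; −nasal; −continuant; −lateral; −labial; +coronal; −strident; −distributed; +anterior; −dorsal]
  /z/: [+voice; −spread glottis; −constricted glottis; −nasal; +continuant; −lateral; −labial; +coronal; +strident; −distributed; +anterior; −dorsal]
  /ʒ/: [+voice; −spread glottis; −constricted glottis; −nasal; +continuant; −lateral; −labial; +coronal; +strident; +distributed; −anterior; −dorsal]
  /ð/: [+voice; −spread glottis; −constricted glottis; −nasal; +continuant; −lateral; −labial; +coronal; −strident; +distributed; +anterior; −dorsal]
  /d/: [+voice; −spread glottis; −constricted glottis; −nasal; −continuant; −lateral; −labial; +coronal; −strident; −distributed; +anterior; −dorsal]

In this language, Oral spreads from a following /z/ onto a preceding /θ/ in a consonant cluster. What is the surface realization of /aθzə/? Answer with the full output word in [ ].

Oral immediately or transitively dominates [strident], [distributed].
The target acquires /z/'s values for everything under Oral — [+strident], [−distributed] — while keeping its own [voice], [spread glottis], [constricted glottis], ….
The resulting bundle matches /s/ in the inventory; substituting it for /θ/ gives [aszə].

[aszə]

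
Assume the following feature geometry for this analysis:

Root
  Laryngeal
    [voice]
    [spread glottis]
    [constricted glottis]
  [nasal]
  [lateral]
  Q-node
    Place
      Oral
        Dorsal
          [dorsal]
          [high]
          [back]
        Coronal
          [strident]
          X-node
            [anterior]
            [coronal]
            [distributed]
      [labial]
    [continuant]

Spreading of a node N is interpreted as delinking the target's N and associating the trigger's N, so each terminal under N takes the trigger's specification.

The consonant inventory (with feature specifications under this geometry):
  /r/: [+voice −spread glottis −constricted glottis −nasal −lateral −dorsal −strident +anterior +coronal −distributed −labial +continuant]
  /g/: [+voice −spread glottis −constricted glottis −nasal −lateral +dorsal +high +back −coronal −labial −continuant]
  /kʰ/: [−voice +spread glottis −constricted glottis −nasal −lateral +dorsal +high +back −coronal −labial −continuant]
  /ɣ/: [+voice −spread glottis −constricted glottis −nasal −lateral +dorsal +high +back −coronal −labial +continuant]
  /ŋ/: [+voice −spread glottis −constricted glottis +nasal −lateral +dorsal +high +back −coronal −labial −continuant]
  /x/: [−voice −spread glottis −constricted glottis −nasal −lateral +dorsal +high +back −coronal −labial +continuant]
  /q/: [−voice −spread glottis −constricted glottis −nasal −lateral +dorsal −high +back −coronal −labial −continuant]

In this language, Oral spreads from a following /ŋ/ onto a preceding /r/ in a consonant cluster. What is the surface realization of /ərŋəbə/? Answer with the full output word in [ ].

[əɣŋəbə]

The Oral node dominates the terminals [dorsal], [high], [back], [strident], [anterior], [coronal], [distributed].
After delinking /r/'s Oral and linking /ŋ/'s, the affected terminals become [+dorsal], [+high], [+back], [−coronal]; [voice], [spread glottis], [constricted glottis], … (outside Oral) are retained from /r/.
This feature bundle is that of [ɣ], so /ərŋəbə/ surfaces as [əɣŋəbə].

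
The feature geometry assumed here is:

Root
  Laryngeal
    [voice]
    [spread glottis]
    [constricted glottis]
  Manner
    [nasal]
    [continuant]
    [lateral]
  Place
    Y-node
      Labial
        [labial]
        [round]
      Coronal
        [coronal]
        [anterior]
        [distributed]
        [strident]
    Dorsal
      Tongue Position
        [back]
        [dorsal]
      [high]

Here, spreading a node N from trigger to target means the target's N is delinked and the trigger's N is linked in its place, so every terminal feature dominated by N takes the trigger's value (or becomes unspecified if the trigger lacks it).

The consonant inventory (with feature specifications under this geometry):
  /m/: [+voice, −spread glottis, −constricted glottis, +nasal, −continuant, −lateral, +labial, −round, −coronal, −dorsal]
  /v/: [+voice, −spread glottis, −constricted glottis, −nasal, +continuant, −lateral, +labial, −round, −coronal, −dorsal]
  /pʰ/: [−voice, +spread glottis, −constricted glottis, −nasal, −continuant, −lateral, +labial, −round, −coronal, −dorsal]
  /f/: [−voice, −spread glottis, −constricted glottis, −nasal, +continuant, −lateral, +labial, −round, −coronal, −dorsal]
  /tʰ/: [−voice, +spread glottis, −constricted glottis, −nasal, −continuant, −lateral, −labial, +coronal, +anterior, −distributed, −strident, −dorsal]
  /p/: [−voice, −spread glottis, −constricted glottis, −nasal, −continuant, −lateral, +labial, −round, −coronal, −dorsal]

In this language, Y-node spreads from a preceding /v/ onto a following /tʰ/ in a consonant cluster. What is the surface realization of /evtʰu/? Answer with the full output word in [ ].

[evpʰu]

Y-node immediately or transitively dominates [labial], [round], [coronal], [anterior], [distributed], [strident].
The target acquires /v/'s values for everything under Y-node — [+labial], [−round], [−coronal] — while keeping its own [voice], [spread glottis], [constricted glottis], ….
The resulting bundle matches /pʰ/ in the inventory; substituting it for /tʰ/ gives [evpʰu].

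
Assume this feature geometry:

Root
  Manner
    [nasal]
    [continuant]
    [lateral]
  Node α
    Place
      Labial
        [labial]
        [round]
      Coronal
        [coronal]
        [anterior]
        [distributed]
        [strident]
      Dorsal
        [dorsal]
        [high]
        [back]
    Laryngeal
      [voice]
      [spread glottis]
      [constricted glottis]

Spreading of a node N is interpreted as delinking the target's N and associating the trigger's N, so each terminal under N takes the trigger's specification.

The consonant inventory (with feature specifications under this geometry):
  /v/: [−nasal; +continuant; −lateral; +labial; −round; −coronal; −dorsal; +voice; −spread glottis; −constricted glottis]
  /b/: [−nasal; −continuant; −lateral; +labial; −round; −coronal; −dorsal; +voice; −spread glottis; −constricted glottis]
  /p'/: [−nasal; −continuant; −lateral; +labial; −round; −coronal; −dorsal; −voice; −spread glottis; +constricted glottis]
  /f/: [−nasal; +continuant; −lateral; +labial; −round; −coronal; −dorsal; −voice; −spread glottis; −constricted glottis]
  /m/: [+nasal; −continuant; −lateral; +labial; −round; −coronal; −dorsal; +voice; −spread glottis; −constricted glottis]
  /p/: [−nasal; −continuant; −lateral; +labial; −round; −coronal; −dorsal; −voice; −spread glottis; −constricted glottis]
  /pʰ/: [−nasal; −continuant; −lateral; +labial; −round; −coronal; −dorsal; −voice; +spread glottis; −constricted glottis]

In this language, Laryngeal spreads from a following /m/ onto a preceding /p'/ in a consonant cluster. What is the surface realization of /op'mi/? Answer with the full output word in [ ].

The Laryngeal node dominates the terminals [voice], [spread glottis], [constricted glottis].
After delinking /p'/'s Laryngeal and linking /m/'s, the affected terminals become [+voice], [−spread glottis], [−constricted glottis]; [nasal], [continuant], [lateral], … (outside Laryngeal) are retained from /p'/.
Among the inventory, only /b/ has exactly this specification, giving the surface form [obmi].

[obmi]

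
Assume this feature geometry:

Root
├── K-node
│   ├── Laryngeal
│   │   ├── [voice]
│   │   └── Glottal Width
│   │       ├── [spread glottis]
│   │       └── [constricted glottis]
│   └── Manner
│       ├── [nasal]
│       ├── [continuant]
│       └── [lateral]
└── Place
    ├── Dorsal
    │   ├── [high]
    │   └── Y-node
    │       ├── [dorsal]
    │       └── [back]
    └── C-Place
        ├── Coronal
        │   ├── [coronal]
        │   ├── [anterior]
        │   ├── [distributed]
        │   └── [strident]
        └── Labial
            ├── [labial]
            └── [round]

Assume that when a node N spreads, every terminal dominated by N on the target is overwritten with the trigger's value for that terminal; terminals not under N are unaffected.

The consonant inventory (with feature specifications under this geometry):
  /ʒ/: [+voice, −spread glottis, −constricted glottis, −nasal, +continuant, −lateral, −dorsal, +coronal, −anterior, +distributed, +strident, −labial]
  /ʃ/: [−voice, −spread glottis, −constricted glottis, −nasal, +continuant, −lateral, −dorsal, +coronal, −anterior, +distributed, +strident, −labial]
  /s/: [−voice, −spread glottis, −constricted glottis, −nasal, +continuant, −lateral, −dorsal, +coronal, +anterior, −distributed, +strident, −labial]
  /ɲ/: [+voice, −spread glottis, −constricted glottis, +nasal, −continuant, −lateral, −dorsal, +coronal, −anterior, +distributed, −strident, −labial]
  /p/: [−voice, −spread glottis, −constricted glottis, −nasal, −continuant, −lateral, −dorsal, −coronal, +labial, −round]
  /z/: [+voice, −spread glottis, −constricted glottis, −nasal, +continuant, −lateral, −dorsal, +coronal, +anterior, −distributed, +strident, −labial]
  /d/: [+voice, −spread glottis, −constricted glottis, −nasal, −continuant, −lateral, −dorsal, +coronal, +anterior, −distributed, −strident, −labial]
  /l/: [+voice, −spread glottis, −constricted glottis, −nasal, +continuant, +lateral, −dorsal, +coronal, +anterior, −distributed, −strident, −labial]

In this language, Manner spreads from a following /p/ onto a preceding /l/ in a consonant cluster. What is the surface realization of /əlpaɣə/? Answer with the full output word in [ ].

The Manner node dominates the terminals [nasal], [continuant], [lateral].
The target acquires /p/'s values for everything under Manner — [−nasal], [−continuant], [−lateral] — while keeping its own [voice], [spread glottis], [constricted glottis], ….
This feature bundle is that of [d], so /əlpaɣə/ surfaces as [ədpaɣə].

[ədpaɣə]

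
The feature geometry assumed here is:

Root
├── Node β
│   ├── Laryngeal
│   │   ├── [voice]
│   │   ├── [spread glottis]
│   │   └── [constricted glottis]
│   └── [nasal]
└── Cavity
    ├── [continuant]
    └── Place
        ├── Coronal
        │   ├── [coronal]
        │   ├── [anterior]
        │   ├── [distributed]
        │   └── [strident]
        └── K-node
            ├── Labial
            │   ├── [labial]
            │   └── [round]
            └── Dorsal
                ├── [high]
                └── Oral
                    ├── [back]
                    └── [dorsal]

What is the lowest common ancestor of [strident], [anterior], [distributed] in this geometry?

Coronal

[strident]: Root ▹ Cavity ▹ Place ▹ Coronal ▹ [strident].
[anterior]: Root ▹ Cavity ▹ Place ▹ Coronal ▹ [anterior].
[distributed]: Root ▹ Cavity ▹ Place ▹ Coronal ▹ [distributed].
Coronal is the lowest common ancestor — every listed feature sits under it, and no single subconstituent of Coronal covers them all.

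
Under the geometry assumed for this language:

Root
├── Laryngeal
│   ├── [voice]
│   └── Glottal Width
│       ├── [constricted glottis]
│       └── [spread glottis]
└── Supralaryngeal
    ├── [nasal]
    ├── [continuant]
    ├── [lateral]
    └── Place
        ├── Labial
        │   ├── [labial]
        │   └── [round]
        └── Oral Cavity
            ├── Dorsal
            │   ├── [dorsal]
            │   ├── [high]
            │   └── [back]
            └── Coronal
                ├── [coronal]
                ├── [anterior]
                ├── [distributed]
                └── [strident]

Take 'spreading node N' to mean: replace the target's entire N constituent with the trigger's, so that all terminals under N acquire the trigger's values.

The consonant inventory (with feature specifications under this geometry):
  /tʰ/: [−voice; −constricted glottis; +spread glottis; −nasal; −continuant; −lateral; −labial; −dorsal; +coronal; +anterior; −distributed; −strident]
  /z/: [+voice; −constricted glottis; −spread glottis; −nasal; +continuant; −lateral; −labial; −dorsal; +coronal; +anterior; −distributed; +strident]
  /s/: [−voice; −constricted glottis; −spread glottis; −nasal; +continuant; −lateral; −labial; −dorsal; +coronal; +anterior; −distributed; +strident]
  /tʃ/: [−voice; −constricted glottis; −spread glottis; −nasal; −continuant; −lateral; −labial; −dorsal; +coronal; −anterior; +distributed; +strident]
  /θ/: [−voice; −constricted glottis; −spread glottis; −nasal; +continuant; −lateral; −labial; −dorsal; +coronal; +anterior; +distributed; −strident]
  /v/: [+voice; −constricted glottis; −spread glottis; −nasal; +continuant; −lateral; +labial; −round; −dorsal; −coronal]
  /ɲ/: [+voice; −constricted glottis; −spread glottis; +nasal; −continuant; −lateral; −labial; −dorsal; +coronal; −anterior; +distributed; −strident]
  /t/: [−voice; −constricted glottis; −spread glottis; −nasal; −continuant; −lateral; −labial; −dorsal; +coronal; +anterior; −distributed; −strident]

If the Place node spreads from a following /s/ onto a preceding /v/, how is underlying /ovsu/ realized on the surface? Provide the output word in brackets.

[ozsu]

Place immediately or transitively dominates [labial], [round], [dorsal], [high], [back], [coronal], [anterior], [distributed], [strident].
Spreading Place from /s/ onto /v/ replaces those values with /s/'s: [−labial], [−dorsal], [+coronal], [+anterior], [−distributed], [+strident]. Features outside Place ([voice], [constricted glottis], [spread glottis], …) stay as in /v/.
This feature bundle is that of [z], so /ovsu/ surfaces as [ozsu].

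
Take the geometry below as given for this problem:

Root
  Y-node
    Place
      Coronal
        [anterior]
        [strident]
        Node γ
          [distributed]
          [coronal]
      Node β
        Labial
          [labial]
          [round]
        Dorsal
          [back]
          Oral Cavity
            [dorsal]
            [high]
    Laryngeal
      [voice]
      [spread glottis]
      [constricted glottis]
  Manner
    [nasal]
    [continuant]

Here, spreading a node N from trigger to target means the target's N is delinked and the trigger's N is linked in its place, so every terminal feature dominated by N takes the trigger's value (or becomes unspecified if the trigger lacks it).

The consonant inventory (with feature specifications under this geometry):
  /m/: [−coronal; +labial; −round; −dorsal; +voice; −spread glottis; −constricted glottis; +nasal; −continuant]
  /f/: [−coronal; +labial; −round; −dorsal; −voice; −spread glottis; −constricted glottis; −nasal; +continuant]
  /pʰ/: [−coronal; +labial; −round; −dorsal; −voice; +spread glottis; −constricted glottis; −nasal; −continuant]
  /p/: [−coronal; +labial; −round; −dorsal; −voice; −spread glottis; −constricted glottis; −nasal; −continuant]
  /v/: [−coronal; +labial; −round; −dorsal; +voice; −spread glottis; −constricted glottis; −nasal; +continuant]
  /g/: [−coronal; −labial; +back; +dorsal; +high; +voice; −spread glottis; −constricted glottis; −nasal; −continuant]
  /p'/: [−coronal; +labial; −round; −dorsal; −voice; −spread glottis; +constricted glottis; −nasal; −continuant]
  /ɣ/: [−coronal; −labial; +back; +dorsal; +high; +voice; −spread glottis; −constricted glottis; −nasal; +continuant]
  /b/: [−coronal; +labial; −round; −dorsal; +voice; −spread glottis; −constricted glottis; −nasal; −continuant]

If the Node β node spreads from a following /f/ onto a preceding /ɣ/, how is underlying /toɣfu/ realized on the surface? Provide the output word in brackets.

The Node β node dominates the terminals [labial], [round], [back], [dorsal], [high].
After delinking /ɣ/'s Node β and linking /f/'s, the affected terminals become [+labial], [−round], [−dorsal]; [coronal], [voice], [spread glottis], … (outside Node β) are retained from /ɣ/.
Among the inventory, only /v/ has exactly this specification, giving the surface form [tovfu].

[tovfu]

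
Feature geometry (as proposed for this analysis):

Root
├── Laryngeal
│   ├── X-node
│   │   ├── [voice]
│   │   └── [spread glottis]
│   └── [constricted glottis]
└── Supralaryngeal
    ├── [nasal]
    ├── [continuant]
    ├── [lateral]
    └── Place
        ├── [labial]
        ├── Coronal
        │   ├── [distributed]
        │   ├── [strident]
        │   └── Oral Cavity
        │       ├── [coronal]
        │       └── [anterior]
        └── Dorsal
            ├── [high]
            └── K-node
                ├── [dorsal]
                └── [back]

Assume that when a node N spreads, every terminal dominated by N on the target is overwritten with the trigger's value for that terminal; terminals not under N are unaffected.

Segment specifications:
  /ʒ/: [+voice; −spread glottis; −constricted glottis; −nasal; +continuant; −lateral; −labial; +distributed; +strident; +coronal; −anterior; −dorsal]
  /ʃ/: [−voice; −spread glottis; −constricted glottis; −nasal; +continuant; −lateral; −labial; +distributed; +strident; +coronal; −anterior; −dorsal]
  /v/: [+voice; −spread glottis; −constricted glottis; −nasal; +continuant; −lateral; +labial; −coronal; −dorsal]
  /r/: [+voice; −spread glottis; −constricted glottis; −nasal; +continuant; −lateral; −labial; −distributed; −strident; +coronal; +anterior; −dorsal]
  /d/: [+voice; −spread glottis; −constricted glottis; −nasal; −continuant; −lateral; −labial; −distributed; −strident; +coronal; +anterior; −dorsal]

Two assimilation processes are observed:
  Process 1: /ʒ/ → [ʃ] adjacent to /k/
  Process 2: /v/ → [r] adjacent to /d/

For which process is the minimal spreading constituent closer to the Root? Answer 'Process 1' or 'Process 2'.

Process 2

Process 1: the feature that changes is [voice]; the minimal node is [voice] (depth 3).
In Process 2, [labial], [coronal], [anterior], [distributed], [strident] change, so the minimal spreading node is Place at depth 2.
Depth 2 < depth 3; Process 2 involves the structurally higher constituent Place.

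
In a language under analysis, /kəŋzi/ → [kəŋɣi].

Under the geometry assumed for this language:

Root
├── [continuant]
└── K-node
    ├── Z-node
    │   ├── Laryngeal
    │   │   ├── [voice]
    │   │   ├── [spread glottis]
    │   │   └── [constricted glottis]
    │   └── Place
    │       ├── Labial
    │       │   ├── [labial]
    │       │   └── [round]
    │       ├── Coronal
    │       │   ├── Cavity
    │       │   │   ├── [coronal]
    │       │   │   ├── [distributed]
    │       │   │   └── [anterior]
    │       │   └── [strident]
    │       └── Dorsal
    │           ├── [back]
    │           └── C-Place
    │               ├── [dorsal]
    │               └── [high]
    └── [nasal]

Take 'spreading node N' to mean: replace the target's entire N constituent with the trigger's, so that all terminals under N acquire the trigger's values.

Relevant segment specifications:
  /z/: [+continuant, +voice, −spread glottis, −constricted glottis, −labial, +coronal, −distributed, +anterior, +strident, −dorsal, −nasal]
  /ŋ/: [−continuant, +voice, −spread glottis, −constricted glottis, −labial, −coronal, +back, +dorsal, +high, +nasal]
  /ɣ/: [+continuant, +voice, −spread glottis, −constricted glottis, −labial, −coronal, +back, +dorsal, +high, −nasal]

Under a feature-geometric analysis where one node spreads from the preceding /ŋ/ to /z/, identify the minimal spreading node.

Place

The alternation /z/ → [ɣ] changes [coronal], [anterior], [distributed], [strident], [dorsal], [high], [back] and nothing else.
In this geometry the lowest node dominating all of them is Place: every daughter of Place dominates only a proper subset, so no lower node suffices.
Spreading Place from /ŋ/ overwrites each of those terminals with /ŋ/'s values, yielding exactly [ɣ].
[continuant], [nasal] stay as in /z/ although /ŋ/ differs there, so no node dominating them spread; among the remaining candidates Place is the lowest that derives the output.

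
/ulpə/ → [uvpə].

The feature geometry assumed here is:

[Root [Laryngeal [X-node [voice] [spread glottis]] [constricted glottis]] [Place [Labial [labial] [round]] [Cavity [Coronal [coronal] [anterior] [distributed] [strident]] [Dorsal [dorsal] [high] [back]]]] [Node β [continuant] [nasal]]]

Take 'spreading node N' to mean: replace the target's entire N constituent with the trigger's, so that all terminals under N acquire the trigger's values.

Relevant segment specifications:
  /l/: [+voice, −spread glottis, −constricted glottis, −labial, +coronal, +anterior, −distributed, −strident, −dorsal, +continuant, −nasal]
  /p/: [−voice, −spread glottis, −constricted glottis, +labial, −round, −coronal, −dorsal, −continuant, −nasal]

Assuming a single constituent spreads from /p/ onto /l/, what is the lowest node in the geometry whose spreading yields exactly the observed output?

/l/ and [v] differ in [labial], [round], [coronal], [anterior], [distributed], [strident]; every other specified feature is identical.
The smallest constituent containing every changed terminal is Place — each of its daughters lacks at least one of the affected features.
Spreading Place from /p/ overwrites each of those terminals with /p/'s values, yielding exactly [v].
[voice], [continuant] — on which /p/ differs from /l/ — are unchanged, so Root cannot have spread; the constituent is no larger than Place.

Place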